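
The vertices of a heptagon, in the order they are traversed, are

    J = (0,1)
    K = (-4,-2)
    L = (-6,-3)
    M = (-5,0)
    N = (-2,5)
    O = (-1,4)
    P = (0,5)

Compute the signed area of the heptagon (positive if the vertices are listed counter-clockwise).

-22

Apply the shoelace formula: 2A = Σ (x_i·y_{i+1} − x_{i+1}·y_i), indices taken mod 7.
Cross-terms: 4, 0, -15, -25, -3, -5, 0  ⇒  Σ = -44
Signed area = Σ/2 = -22 (negative ⇒ clockwise traversal).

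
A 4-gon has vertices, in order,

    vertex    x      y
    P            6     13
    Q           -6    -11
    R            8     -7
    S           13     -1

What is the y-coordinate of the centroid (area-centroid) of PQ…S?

-11/15

Apply the surveyor's formula. First the cross-terms c_i = x_i·y_{i+1} − x_{i+1}·y_i:
  12, 130, 83, 175  ⇒  2A = 400, A = 200.
Then Σ (y_i + y_{i+1})·c_i = -880, so ȳ = -880 / (6·200) = -11/15.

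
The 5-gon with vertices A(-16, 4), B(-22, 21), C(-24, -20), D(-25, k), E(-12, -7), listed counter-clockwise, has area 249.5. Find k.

-24

Write out the shoelace sum; only the two edges meeting at D involve k:
2·Area = [((-24)·k − (-25)·(-20)) + ((-25)·(-7) − (-12)·k)] + 536
       = -12·k + 211 = 499
⇒ k = -24.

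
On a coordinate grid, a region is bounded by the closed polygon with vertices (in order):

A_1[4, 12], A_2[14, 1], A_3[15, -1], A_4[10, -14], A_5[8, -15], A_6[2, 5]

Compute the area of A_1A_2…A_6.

178.5

Cross-terms: -164, -29, -200, -38, 70, 4  ⇒  Σ = -357
Area = |Σ|/2 = 178.5.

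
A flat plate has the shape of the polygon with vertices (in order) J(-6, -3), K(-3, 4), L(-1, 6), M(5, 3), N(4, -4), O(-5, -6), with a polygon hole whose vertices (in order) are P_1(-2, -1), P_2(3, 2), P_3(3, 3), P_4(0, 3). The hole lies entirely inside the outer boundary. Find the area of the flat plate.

80

Outer boundary:
Apply the surveyor's formula: 2A = Σ (x_i·y_{i+1} − x_{i+1}·y_i), indices taken mod 6.
Σ = (-33) + (-14) + (-33) + (-32) + (-44) + (-21) = -177
Area = |Σ|/2 = 88.5.
Hole:
Apply Gauss's area formula: 2A = Σ (x_i·y_{i+1} − x_{i+1}·y_i), indices taken mod 4.
Σ = (-1) + (3) + (9) + (6) = 17
Area = |Σ|/2 = 8.5.
Net area = 88.5 − 8.5 = 80.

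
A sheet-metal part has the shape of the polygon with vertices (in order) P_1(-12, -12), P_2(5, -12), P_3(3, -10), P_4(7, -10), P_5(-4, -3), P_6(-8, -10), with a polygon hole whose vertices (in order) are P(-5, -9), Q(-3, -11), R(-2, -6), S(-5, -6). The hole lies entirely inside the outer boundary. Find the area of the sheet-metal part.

Outer boundary:
Apply the surveyor's formula: 2A = Σ (x_i·y_{i+1} − x_{i+1}·y_i), indices taken mod 6.
P_1→P_2: (-12)(-12) − (5)(-12) = 204
P_2→P_3: (5)(-10) − (3)(-12) = -14
P_3→P_4: (3)(-10) − (7)(-10) = 40
P_4→P_5: (7)(-3) − (-4)(-10) = -61
P_5→P_6: (-4)(-10) − (-8)(-3) = 16
P_6→P_1: (-8)(-12) − (-12)(-10) = -24
Σ = 161
Area = |Σ|/2 = 80.5.
Hole:
Σ = (28) + (-4) + (-18) + (15) = 21
Area = |Σ|/2 = 10.5.
Net area = 80.5 − 10.5 = 70.

70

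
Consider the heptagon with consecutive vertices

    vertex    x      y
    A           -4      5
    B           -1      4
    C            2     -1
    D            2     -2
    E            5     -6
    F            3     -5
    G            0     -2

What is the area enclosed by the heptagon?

21.5

Apply the shoelace (surveyor's) formula: 2A = Σ (x_i·y_{i+1} − x_{i+1}·y_i), indices taken mod 7.
Σ = (-11) + (-7) + (-2) + (-2) + (-7) + (-6) + (-8) = -43
Area = |Σ|/2 = 21.5.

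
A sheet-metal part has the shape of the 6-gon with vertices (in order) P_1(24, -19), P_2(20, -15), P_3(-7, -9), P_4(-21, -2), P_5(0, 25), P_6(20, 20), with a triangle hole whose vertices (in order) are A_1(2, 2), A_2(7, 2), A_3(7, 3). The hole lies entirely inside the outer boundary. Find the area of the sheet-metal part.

1160

Outer boundary:
Σ = (20) + (-285) + (-175) + (-525) + (-500) + (-860) = -2325
Area = |Σ|/2 = 1162.5.
Hole:
Apply the shoelace (surveyor's) formula: 2A = Σ (x_i·y_{i+1} − x_{i+1}·y_i), indices taken mod 3.
Σ = (-10) + (7) + (8) = 5
Area = |Σ|/2 = 2.5.
Net area = 1162.5 − 2.5 = 1160.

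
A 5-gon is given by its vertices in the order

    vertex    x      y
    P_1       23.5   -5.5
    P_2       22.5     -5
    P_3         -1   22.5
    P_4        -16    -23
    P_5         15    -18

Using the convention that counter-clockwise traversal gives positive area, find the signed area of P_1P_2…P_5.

932

Apply the shoelace (surveyor's) formula: 2A = Σ (x_i·y_{i+1} − x_{i+1}·y_i), indices taken mod 5.
Cross-terms: 6.25, 501.25, 383, 633, 340.5  ⇒  Σ = 1864
Signed area = Σ/2 = 932 (positive ⇒ counter-clockwise traversal).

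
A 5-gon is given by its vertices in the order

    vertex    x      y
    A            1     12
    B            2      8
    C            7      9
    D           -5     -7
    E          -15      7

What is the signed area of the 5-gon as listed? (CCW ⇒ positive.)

A→B: (1)(8) − (2)(12) = -16
B→C: (2)(9) − (7)(8) = -38
C→D: (7)(-7) − (-5)(9) = -4
D→E: (-5)(7) − (-15)(-7) = -140
E→A: (-15)(12) − (1)(7) = -187
Σ = -385
Signed area = Σ/2 = -192.5 (negative ⇒ clockwise traversal).

-192.5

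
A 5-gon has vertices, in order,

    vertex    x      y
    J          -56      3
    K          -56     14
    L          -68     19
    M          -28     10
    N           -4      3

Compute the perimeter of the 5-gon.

|JK| = √((0)² + (11)²) = √121 = 11
|KL| = √((-12)² + (5)²) = √169 = 13
|LM| = √((40)² + (-9)²) = √1681 = 41
|MN| = √((24)² + (-7)²) = √625 = 25
|NJ| = √((-52)² + (0)²) = √2704 = 52
Perimeter = 11 + 13 + 41 + 25 + 52 = 142.

142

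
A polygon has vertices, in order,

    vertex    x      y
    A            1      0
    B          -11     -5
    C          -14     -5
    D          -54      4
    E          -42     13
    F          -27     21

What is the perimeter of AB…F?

|AB| = √((-12)² + (-5)²) = √169 = 13
|BC| = √((-3)² + (0)²) = √9 = 3
|CD| = √((-40)² + (9)²) = √1681 = 41
|DE| = √((12)² + (9)²) = √225 = 15
|EF| = √((15)² + (8)²) = √289 = 17
|FA| = √((28)² + (-21)²) = √1225 = 35
Perimeter = 13 + 3 + 41 + 15 + 17 + 35 = 124.

124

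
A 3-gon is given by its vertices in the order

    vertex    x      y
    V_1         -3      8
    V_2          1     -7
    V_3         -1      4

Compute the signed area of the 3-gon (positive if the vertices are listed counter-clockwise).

7

Apply Gauss's area formula: 2A = Σ (x_i·y_{i+1} − x_{i+1}·y_i), indices taken mod 3.
Σ = (13) + (-3) + (4) = 14
Signed area = Σ/2 = 7 (positive ⇒ counter-clockwise traversal).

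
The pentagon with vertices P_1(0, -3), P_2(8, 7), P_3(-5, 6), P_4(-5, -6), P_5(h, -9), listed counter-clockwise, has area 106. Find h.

0

The doubled signed area Σ (x_i y_{i+1} − x_{i+1} y_i) is linear in h.
With h=0 it equals 212; the coefficient of h is 3 (from the two edges through P_5).
So 3·h + 212 = 2·106 = 212 ⇒ h = 0.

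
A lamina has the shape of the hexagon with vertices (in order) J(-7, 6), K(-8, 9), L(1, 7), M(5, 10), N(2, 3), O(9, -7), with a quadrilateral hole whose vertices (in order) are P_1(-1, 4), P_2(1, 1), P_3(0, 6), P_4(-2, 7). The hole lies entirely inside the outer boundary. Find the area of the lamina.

67

Outer boundary:
Σ = (-15) + (-65) + (-25) + (-5) + (-41) + (5) = -146
Area = |Σ|/2 = 73.
Hole:
Apply the shoelace (surveyor's) formula: 2A = Σ (x_i·y_{i+1} − x_{i+1}·y_i), indices taken mod 4.
P_1→P_2: (-1)(1) − (1)(4) = -5
P_2→P_3: (1)(6) − (0)(1) = 6
P_3→P_4: (0)(7) − (-2)(6) = 12
P_4→P_1: (-2)(4) − (-1)(7) = -1
Σ = 12
Area = |Σ|/2 = 6.
Net area = 73 − 6 = 67.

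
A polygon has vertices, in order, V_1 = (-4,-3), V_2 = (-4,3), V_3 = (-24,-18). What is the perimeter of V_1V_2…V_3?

|V_1V_2| = √((0)² + (6)²) = √36 = 6
|V_2V_3| = √((-20)² + (-21)²) = √841 = 29
|V_3V_1| = √((20)² + (15)²) = √625 = 25
Perimeter = 6 + 29 + 25 = 60.

60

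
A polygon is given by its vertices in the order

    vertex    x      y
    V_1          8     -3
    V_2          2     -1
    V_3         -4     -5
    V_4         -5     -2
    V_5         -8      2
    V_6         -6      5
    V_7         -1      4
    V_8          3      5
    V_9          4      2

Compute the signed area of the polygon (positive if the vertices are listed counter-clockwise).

-82.5

Σ = (-2) + (-14) + (-17) + (-26) + (-28) + (-19) + (-17) + (-14) + (-28) = -165
Signed area = Σ/2 = -82.5 (negative ⇒ clockwise traversal).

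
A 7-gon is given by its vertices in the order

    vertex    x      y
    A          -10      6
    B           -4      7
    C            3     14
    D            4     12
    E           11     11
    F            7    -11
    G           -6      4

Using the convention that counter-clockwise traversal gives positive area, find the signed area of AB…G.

-231.5

Apply the shoelace formula: 2A = Σ (x_i·y_{i+1} − x_{i+1}·y_i), indices taken mod 7.
A→B: (-10)(7) − (-4)(6) = -46
B→C: (-4)(14) − (3)(7) = -77
C→D: (3)(12) − (4)(14) = -20
D→E: (4)(11) − (11)(12) = -88
E→F: (11)(-11) − (7)(11) = -198
F→G: (7)(4) − (-6)(-11) = -38
G→A: (-6)(6) − (-10)(4) = 4
Σ = -463
Signed area = Σ/2 = -231.5 (negative ⇒ clockwise traversal).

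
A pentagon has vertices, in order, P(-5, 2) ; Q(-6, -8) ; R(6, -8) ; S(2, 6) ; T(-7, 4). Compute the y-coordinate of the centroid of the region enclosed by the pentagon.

-1.84375

Apply Gauss's area formula. First the cross-terms c_i = x_i·y_{i+1} − x_{i+1}·y_i:
  52, 96, 52, 50, 6  ⇒  2A = 256, A = 128.
Then Σ (y_i + y_{i+1})·c_i = -1416, so ȳ = -1416 / (6·128) = -1.84375.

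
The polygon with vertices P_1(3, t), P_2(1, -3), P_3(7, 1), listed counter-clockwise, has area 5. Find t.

The doubled signed area Σ (x_i y_{i+1} − x_{i+1} y_i) is linear in t.
With t=0 it equals 10; the coefficient of t is 6 (from the two edges through P_1).
So 6·t + 10 = 2·5 = 10 ⇒ t = 0.

0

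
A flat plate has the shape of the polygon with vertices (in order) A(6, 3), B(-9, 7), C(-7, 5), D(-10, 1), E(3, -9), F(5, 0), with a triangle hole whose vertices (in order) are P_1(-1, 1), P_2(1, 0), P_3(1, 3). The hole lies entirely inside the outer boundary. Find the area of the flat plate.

128.5

Outer boundary:
Apply the shoelace (surveyor's) formula: 2A = Σ (x_i·y_{i+1} − x_{i+1}·y_i), indices taken mod 6.
Cross-terms: 69, 4, 43, 87, 45, 15  ⇒  Σ = 263
Area = |Σ|/2 = 131.5.
Hole:
Apply the shoelace formula: 2A = Σ (x_i·y_{i+1} − x_{i+1}·y_i), indices taken mod 3.
P_1→P_2: (-1)(0) − (1)(1) = -1
P_2→P_3: (1)(3) − (1)(0) = 3
P_3→P_1: (1)(1) − (-1)(3) = 4
Σ = 6
Area = |Σ|/2 = 3.
Net area = 131.5 − 3 = 128.5.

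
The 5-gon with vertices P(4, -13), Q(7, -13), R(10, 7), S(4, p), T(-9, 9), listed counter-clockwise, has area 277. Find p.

13

Write out the shoelace sum; only the two edges meeting at S involve p:
2·Area = [(10·p − 4·7) + (4·9 − (-9)·p)] + 299
       = 19·p + 307 = 554
⇒ p = 13.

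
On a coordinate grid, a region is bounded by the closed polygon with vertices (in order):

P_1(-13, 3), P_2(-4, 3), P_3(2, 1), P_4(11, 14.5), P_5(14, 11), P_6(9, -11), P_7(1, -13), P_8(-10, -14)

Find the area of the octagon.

408

Apply the surveyor's formula: 2A = Σ (x_i·y_{i+1} − x_{i+1}·y_i), indices taken mod 8.
Σ = (-27) + (-10) + (18) + (-82) + (-253) + (-106) + (-144) + (-212) = -816
Area = |Σ|/2 = 408.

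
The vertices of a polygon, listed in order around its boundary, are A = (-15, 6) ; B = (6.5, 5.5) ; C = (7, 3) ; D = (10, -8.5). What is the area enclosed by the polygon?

Apply the surveyor's formula: 2A = Σ (x_i·y_{i+1} − x_{i+1}·y_i), indices taken mod 4.
A→B: (-15)(5.5) − (6.5)(6) = -121.5
B→C: (6.5)(3) − (7)(5.5) = -19
C→D: (7)(-8.5) − (10)(3) = -89.5
D→A: (10)(6) − (-15)(-8.5) = -67.5
Σ = -297.5
Area = |Σ|/2 = 148.75.

148.75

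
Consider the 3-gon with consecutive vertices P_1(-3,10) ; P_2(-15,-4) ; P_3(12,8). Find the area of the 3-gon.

117

Apply the surveyor's formula: 2A = Σ (x_i·y_{i+1} − x_{i+1}·y_i), indices taken mod 3.
Σ = (162) + (-72) + (144) = 234
Area = |Σ|/2 = 117.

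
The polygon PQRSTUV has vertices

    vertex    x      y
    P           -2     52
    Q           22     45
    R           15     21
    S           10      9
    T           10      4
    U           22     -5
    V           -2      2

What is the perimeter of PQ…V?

158

|PQ| = √((24)² + (-7)²) = √625 = 25
|QR| = √((-7)² + (-24)²) = √625 = 25
|RS| = √((-5)² + (-12)²) = √169 = 13
|ST| = √((0)² + (-5)²) = √25 = 5
|TU| = √((12)² + (-9)²) = √225 = 15
|UV| = √((-24)² + (7)²) = √625 = 25
|VP| = √((0)² + (50)²) = √2500 = 50
Perimeter = 25 + 25 + 13 + 5 + 15 + 25 + 50 = 158.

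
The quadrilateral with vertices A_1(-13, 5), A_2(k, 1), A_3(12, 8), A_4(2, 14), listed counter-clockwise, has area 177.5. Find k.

Write out the shoelace sum; only the two edges meeting at A_2 involve k:
2·Area = [((-13)·1 − k·5) + (k·8 − 12·1)] + 344
       = 3·k + 319 = 355
⇒ k = 12.

12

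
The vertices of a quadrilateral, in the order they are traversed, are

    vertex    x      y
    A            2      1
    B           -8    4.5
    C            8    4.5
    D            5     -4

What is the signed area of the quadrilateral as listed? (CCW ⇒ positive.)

-48.25

Apply the surveyor's formula: 2A = Σ (x_i·y_{i+1} − x_{i+1}·y_i), indices taken mod 4.
Cross-terms: 17, -72, -54.5, 13  ⇒  Σ = -96.5
Signed area = Σ/2 = -48.25 (negative ⇒ clockwise traversal).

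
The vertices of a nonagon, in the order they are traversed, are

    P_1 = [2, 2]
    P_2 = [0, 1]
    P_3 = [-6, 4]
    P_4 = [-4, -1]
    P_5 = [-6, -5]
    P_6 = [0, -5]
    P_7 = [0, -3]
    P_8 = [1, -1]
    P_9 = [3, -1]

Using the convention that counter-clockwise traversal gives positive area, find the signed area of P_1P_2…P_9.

Apply the shoelace formula: 2A = Σ (x_i·y_{i+1} − x_{i+1}·y_i), indices taken mod 9.
Σ = (2) + (6) + (22) + (14) + (30) + (0) + (3) + (2) + (8) = 87
Signed area = Σ/2 = 43.5 (positive ⇒ counter-clockwise traversal).

43.5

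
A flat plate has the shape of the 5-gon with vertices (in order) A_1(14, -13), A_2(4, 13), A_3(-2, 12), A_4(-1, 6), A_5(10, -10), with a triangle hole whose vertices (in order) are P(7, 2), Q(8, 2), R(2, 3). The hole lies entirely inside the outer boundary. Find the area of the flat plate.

Outer boundary:
Apply the shoelace formula: 2A = Σ (x_i·y_{i+1} − x_{i+1}·y_i), indices taken mod 5.
A_1→A_2: (14)(13) − (4)(-13) = 234
A_2→A_3: (4)(12) − (-2)(13) = 74
A_3→A_4: (-2)(6) − (-1)(12) = 0
A_4→A_5: (-1)(-10) − (10)(6) = -50
A_5→A_1: (10)(-13) − (14)(-10) = 10
Σ = 268
Area = |Σ|/2 = 134.
Hole:
Apply the surveyor's formula: 2A = Σ (x_i·y_{i+1} − x_{i+1}·y_i), indices taken mod 3.
Σ = (-2) + (20) + (-17) = 1
Area = |Σ|/2 = 0.5.
Net area = 134 − 0.5 = 133.5.

133.5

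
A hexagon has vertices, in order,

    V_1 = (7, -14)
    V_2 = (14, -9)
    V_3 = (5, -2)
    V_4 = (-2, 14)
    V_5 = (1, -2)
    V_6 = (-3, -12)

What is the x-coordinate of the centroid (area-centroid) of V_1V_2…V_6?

644/157

Apply the surveyor's formula. First the cross-terms c_i = x_i·y_{i+1} − x_{i+1}·y_i:
  133, 17, 66, -10, -18, 126  ⇒  2A = 314, A = 157.
Then Σ (x_i + x_{i+1})·c_i = 3864, so x̄ = 3864 / (6·157) = 644/157.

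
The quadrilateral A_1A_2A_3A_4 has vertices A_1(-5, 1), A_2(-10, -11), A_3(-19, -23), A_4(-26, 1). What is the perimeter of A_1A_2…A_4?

74

|A_1A_2| = √((-5)² + (-12)²) = √169 = 13
|A_2A_3| = √((-9)² + (-12)²) = √225 = 15
|A_3A_4| = √((-7)² + (24)²) = √625 = 25
|A_4A_1| = √((21)² + (0)²) = √441 = 21
Perimeter = 13 + 15 + 25 + 21 = 74.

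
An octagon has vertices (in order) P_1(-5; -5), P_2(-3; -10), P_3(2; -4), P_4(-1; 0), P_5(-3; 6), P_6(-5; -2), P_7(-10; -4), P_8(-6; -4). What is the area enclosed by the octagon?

59.5

Apply the surveyor's formula: 2A = Σ (x_i·y_{i+1} − x_{i+1}·y_i), indices taken mod 8.
Σ = (35) + (32) + (-4) + (-6) + (36) + (0) + (16) + (10) = 119
Area = |Σ|/2 = 59.5.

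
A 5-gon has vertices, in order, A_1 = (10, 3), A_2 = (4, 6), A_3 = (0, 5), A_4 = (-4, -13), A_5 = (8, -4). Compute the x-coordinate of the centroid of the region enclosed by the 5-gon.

Apply the shoelace (surveyor's) formula. First the cross-terms c_i = x_i·y_{i+1} − x_{i+1}·y_i:
  48, 20, 20, 120, 64  ⇒  2A = 272, A = 136.
Then Σ (x_i + x_{i+1})·c_i = 2304, so x̄ = 2304 / (6·136) = 48/17.

48/17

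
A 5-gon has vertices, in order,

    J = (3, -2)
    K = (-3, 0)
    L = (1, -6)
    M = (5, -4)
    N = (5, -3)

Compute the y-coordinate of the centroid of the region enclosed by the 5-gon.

-193/63

Apply the surveyor's formula. First the cross-terms c_i = x_i·y_{i+1} − x_{i+1}·y_i:
  -6, 18, 26, 5, -1  ⇒  2A = 42, A = 21.
Then Σ (y_i + y_{i+1})·c_i = -386, so ȳ = -386 / (6·21) = -193/63.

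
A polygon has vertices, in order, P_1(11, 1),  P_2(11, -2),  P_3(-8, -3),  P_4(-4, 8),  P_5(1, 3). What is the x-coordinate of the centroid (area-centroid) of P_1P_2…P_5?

19/42

Apply the shoelace formula. First the cross-terms c_i = x_i·y_{i+1} − x_{i+1}·y_i:
  -33, -49, -76, -20, -32  ⇒  2A = -210, A = -105.
Then Σ (x_i + x_{i+1})·c_i = -285, so x̄ = -285 / (6·(-105)) = 19/42.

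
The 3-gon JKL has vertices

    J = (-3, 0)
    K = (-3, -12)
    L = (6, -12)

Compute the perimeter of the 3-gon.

36

|JK| = √((0)² + (-12)²) = √144 = 12
|KL| = √((9)² + (0)²) = √81 = 9
|LJ| = √((-9)² + (12)²) = √225 = 15
Perimeter = 12 + 9 + 15 = 36.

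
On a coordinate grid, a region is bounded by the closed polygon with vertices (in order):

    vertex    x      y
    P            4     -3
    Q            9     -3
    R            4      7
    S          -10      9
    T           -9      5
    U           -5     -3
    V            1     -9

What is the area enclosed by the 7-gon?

180

Apply the shoelace (surveyor's) formula: 2A = Σ (x_i·y_{i+1} − x_{i+1}·y_i), indices taken mod 7.
Σ = (15) + (75) + (106) + (31) + (52) + (48) + (33) = 360
Area = |Σ|/2 = 180.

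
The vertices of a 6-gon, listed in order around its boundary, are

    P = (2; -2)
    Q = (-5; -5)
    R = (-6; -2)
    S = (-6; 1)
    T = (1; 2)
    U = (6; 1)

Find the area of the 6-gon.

48

Apply the shoelace (surveyor's) formula: 2A = Σ (x_i·y_{i+1} − x_{i+1}·y_i), indices taken mod 6.
P→Q: (2)(-5) − (-5)(-2) = -20
Q→R: (-5)(-2) − (-6)(-5) = -20
R→S: (-6)(1) − (-6)(-2) = -18
S→T: (-6)(2) − (1)(1) = -13
T→U: (1)(1) − (6)(2) = -11
U→P: (6)(-2) − (2)(1) = -14
Σ = -96
Area = |Σ|/2 = 48.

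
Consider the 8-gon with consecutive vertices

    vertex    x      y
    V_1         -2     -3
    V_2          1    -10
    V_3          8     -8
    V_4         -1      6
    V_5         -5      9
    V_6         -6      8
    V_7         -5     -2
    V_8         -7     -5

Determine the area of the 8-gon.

Apply the shoelace (surveyor's) formula: 2A = Σ (x_i·y_{i+1} − x_{i+1}·y_i), indices taken mod 8.
Σ = (23) + (72) + (40) + (21) + (14) + (52) + (11) + (11) = 244
Area = |Σ|/2 = 122.

122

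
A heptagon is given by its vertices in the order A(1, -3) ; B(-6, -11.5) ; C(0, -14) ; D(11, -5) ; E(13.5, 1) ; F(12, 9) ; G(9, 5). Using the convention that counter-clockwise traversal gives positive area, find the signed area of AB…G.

A→B: (1)(-11.5) − (-6)(-3) = -29.5
B→C: (-6)(-14) − (0)(-11.5) = 84
C→D: (0)(-5) − (11)(-14) = 154
D→E: (11)(1) − (13.5)(-5) = 78.5
E→F: (13.5)(9) − (12)(1) = 109.5
F→G: (12)(5) − (9)(9) = -21
G→A: (9)(-3) − (1)(5) = -32
Σ = 343.5
Signed area = Σ/2 = 171.75 (positive ⇒ counter-clockwise traversal).

171.75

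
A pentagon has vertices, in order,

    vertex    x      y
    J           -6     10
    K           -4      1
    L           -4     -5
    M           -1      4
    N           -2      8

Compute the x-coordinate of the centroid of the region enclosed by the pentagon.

-217/65

Apply the surveyor's formula. First the cross-terms c_i = x_i·y_{i+1} − x_{i+1}·y_i:
  34, 24, -21, 0, 28  ⇒  2A = 65, A = 32.5.
Then Σ (x_i + x_{i+1})·c_i = -651, so x̄ = -651 / (6·32.5) = -217/65.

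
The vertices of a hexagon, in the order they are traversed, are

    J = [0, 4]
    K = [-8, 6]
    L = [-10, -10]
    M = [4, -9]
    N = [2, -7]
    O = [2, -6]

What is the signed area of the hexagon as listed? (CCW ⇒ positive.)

151

Apply the shoelace formula: 2A = Σ (x_i·y_{i+1} − x_{i+1}·y_i), indices taken mod 6.
Σ = (32) + (140) + (130) + (-10) + (2) + (8) = 302
Signed area = Σ/2 = 151 (positive ⇒ counter-clockwise traversal).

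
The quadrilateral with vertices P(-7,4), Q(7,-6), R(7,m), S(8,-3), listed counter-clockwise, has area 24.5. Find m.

-3

Write out the shoelace sum; only the two edges meeting at R involve m:
2·Area = [(7·m − 7·(-6)) + (7·(-3) − 8·m)] + 25
       = -1·m + 46 = 49
⇒ m = -3.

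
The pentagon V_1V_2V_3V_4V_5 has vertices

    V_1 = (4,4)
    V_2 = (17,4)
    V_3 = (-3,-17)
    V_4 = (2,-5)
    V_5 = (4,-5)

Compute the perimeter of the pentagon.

|V_1V_2| = √((13)² + (0)²) = √169 = 13
|V_2V_3| = √((-20)² + (-21)²) = √841 = 29
|V_3V_4| = √((5)² + (12)²) = √169 = 13
|V_4V_5| = √((2)² + (0)²) = √4 = 2
|V_5V_1| = √((0)² + (9)²) = √81 = 9
Perimeter = 13 + 29 + 13 + 2 + 9 = 66.

66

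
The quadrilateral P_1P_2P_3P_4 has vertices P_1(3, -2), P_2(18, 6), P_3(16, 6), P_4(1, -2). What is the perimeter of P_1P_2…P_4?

38

|P_1P_2| = √((15)² + (8)²) = √289 = 17
|P_2P_3| = √((-2)² + (0)²) = √4 = 2
|P_3P_4| = √((-15)² + (-8)²) = √289 = 17
|P_4P_1| = √((2)² + (0)²) = √4 = 2
Perimeter = 17 + 2 + 17 + 2 = 38.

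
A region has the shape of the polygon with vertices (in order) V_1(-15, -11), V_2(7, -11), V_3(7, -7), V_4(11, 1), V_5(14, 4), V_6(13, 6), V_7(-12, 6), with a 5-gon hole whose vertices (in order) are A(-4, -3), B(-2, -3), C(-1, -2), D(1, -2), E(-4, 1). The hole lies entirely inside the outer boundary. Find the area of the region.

Outer boundary:
Apply the shoelace (surveyor's) formula: 2A = Σ (x_i·y_{i+1} − x_{i+1}·y_i), indices taken mod 7.
Σ = (242) + (28) + (84) + (30) + (32) + (150) + (222) = 788
Area = |Σ|/2 = 394.
Hole:
Cross-terms: 6, 1, 4, -7, 16  ⇒  Σ = 20
Area = |Σ|/2 = 10.
Net area = 394 − 10 = 384.

384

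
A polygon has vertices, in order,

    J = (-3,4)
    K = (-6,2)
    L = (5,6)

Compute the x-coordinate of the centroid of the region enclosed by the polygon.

Apply the surveyor's formula. First the cross-terms c_i = x_i·y_{i+1} − x_{i+1}·y_i:
  18, -46, 38  ⇒  2A = 10, A = 5.
Then Σ (x_i + x_{i+1})·c_i = -40, so x̄ = -40 / (6·5) = -4/3.

-4/3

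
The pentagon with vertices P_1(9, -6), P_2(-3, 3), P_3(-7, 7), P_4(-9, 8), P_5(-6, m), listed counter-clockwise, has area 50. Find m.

The doubled signed area Σ (x_i y_{i+1} − x_{i+1} y_i) is linear in m.
With m=0 it equals 100; the coefficient of m is -18 (from the two edges through P_5).
So -18·m + 100 = 2·50 = 100 ⇒ m = 0.

0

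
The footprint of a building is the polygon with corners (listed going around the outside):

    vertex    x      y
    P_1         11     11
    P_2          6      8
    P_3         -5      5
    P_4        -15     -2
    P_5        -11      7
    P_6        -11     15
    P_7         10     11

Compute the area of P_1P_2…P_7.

160

Apply the shoelace (surveyor's) formula: 2A = Σ (x_i·y_{i+1} − x_{i+1}·y_i), indices taken mod 7.
Σ = (22) + (70) + (85) + (-127) + (-88) + (-271) + (-11) = -320
Area = |Σ|/2 = 160.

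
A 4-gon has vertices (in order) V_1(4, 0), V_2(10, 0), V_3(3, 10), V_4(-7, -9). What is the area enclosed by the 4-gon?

Apply the surveyor's formula: 2A = Σ (x_i·y_{i+1} − x_{i+1}·y_i), indices taken mod 4.
Σ = (0) + (100) + (43) + (36) = 179
Area = |Σ|/2 = 89.5.

89.5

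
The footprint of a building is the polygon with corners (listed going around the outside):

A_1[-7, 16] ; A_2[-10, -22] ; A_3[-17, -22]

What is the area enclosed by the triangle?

133

Σ = (314) + (-154) + (-426) = -266
Area = |Σ|/2 = 133.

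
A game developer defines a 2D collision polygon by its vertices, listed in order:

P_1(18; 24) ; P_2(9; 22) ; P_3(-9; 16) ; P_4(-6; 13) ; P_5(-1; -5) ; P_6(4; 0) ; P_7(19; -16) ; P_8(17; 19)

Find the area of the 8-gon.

599.5

Cross-terms: 180, 342, -21, 43, 20, -64, 633, 66  ⇒  Σ = 1199
Area = |Σ|/2 = 599.5.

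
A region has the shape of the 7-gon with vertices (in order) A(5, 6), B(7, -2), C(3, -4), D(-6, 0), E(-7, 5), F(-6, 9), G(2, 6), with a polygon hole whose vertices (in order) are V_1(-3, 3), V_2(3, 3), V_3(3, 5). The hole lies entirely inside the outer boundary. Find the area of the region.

110.5

Outer boundary:
Apply the shoelace formula: 2A = Σ (x_i·y_{i+1} − x_{i+1}·y_i), indices taken mod 7.
Σ = (-52) + (-22) + (-24) + (-30) + (-33) + (-54) + (-18) = -233
Area = |Σ|/2 = 116.5.
Hole:
Apply Gauss's area formula: 2A = Σ (x_i·y_{i+1} − x_{i+1}·y_i), indices taken mod 3.
Cross-terms: -18, 6, 24  ⇒  Σ = 12
Area = |Σ|/2 = 6.
Net area = 116.5 − 6 = 110.5.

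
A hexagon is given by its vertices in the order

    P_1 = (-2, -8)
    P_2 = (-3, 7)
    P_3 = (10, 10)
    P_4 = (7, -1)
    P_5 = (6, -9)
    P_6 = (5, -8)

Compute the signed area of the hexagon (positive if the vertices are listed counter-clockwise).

Σ = (-38) + (-100) + (-80) + (-57) + (-3) + (-56) = -334
Signed area = Σ/2 = -167 (negative ⇒ clockwise traversal).

-167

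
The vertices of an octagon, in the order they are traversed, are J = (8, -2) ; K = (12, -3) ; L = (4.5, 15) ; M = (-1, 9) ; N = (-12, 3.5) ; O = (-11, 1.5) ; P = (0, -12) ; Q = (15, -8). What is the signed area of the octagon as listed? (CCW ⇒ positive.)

Cross-terms: 0, 193.5, 55.5, 104.5, 20.5, 132, 180, 34  ⇒  Σ = 720
Signed area = Σ/2 = 360 (positive ⇒ counter-clockwise traversal).

360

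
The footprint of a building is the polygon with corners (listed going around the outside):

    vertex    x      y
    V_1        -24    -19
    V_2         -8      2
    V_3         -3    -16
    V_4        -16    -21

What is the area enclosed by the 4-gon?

Cross-terms: -200, 134, -193, -200  ⇒  Σ = -459
Area = |Σ|/2 = 229.5.

229.5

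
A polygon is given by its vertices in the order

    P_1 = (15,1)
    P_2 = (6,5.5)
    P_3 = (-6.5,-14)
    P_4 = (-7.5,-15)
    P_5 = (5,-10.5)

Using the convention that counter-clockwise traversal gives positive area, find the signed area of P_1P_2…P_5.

168.5

Cross-terms: 76.5, -48.25, -7.5, 153.75, 162.5  ⇒  Σ = 337
Signed area = Σ/2 = 168.5 (positive ⇒ counter-clockwise traversal).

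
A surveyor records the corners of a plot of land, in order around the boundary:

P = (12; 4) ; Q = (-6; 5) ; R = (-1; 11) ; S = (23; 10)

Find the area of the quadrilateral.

Cross-terms: 84, -61, -263, -28  ⇒  Σ = -268
Area = |Σ|/2 = 134.

134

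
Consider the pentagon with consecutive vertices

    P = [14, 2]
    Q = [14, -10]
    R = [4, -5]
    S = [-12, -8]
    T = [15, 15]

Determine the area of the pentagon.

Σ = (-168) + (-30) + (-92) + (-60) + (-180) = -530
Area = |Σ|/2 = 265.

265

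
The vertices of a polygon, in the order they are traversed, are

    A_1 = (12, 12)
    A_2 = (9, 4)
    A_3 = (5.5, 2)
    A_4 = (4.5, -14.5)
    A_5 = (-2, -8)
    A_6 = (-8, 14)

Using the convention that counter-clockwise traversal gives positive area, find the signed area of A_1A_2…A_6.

-286.875

Cross-terms: -60, -4, -88.75, -65, -92, -264  ⇒  Σ = -573.75
Signed area = Σ/2 = -286.875 (negative ⇒ clockwise traversal).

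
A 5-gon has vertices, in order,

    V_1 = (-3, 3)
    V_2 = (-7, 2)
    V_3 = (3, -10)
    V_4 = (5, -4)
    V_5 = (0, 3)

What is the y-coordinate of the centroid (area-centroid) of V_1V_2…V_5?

Apply Gauss's area formula. First the cross-terms c_i = x_i·y_{i+1} − x_{i+1}·y_i:
  15, 64, 38, 15, 9  ⇒  2A = 141, A = 70.5.
Then Σ (y_i + y_{i+1})·c_i = -930, so ȳ = -930 / (6·70.5) = -310/141.

-310/141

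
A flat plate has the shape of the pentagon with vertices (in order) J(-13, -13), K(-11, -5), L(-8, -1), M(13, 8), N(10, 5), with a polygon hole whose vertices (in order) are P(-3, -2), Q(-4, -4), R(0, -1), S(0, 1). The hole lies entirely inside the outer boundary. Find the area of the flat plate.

Outer boundary:
Apply the shoelace (surveyor's) formula: 2A = Σ (x_i·y_{i+1} − x_{i+1}·y_i), indices taken mod 5.
J→K: (-13)(-5) − (-11)(-13) = -78
K→L: (-11)(-1) − (-8)(-5) = -29
L→M: (-8)(8) − (13)(-1) = -51
M→N: (13)(5) − (10)(8) = -15
N→J: (10)(-13) − (-13)(5) = -65
Σ = -238
Area = |Σ|/2 = 119.
Hole:
Σ = (4) + (4) + (0) + (3) = 11
Area = |Σ|/2 = 5.5.
Net area = 119 − 5.5 = 113.5.

113.5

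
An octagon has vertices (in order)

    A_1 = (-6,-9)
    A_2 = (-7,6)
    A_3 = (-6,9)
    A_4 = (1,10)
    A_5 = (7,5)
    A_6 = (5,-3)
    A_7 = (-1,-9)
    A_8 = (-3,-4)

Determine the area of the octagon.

187

A_1→A_2: (-6)(6) − (-7)(-9) = -99
A_2→A_3: (-7)(9) − (-6)(6) = -27
A_3→A_4: (-6)(10) − (1)(9) = -69
A_4→A_5: (1)(5) − (7)(10) = -65
A_5→A_6: (7)(-3) − (5)(5) = -46
A_6→A_7: (5)(-9) − (-1)(-3) = -48
A_7→A_8: (-1)(-4) − (-3)(-9) = -23
A_8→A_1: (-3)(-9) − (-6)(-4) = 3
Σ = -374
Area = |Σ|/2 = 187.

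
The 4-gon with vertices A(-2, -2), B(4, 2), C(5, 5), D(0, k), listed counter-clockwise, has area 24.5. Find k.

5

The doubled signed area Σ (x_i y_{i+1} − x_{i+1} y_i) is linear in k.
With k=0 it equals 14; the coefficient of k is 7 (from the two edges through D).
So 7·k + 14 = 2·24.5 = 49 ⇒ k = 5.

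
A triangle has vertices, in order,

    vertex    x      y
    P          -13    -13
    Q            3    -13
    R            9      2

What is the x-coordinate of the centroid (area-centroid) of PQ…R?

-1/3

Apply the surveyor's formula. First the cross-terms c_i = x_i·y_{i+1} − x_{i+1}·y_i:
  208, 123, -91  ⇒  2A = 240, A = 120.
Then Σ (x_i + x_{i+1})·c_i = -240, so x̄ = -240 / (6·120) = -1/3.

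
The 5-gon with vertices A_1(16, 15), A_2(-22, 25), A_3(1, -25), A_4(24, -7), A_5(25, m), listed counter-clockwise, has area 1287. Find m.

The doubled signed area Σ (x_i y_{i+1} − x_{i+1} y_i) is linear in m.
With m=0 it equals 2398; the coefficient of m is 8 (from the two edges through A_5).
So 8·m + 2398 = 2·1287 = 2574 ⇒ m = 22.

22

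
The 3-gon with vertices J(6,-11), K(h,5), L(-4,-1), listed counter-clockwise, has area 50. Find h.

0

The doubled signed area Σ (x_i y_{i+1} − x_{i+1} y_i) is linear in h.
With h=0 it equals 100; the coefficient of h is 10 (from the two edges through K).
So 10·h + 100 = 2·50 = 100 ⇒ h = 0.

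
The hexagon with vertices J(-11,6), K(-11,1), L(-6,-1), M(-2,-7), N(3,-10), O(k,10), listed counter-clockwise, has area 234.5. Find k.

The doubled signed area Σ (x_i y_{i+1} − x_{i+1} y_i) is linear in k.
With k=0 it equals 293; the coefficient of k is 16 (from the two edges through O).
So 16·k + 293 = 2·234.5 = 469 ⇒ k = 11.

11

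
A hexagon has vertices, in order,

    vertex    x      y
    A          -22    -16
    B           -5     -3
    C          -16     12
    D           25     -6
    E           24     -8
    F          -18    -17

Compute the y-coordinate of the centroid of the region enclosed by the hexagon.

-1291/255

Apply the surveyor's formula. First the cross-terms c_i = x_i·y_{i+1} − x_{i+1}·y_i:
  -14, -108, -204, -56, -552, -86  ⇒  2A = -1020, A = -510.
Then Σ (y_i + y_{i+1})·c_i = 15492, so ȳ = 15492 / (6·(-510)) = -1291/255.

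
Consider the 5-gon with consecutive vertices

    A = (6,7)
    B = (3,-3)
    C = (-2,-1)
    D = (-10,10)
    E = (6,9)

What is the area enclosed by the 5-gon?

120

Apply Gauss's area formula: 2A = Σ (x_i·y_{i+1} − x_{i+1}·y_i), indices taken mod 5.
A→B: (6)(-3) − (3)(7) = -39
B→C: (3)(-1) − (-2)(-3) = -9
C→D: (-2)(10) − (-10)(-1) = -30
D→E: (-10)(9) − (6)(10) = -150
E→A: (6)(7) − (6)(9) = -12
Σ = -240
Area = |Σ|/2 = 120.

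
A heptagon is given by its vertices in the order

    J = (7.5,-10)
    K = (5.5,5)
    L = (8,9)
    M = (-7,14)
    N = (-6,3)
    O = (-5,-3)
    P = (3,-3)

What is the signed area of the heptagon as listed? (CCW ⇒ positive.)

Apply the shoelace formula: 2A = Σ (x_i·y_{i+1} − x_{i+1}·y_i), indices taken mod 7.
Cross-terms: 92.5, 9.5, 175, 63, 33, 24, -7.5  ⇒  Σ = 389.5
Signed area = Σ/2 = 194.75 (positive ⇒ counter-clockwise traversal).

194.75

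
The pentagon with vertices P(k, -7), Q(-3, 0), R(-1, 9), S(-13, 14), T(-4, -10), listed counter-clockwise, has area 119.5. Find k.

Write out the shoelace sum; only the two edges meeting at P involve k:
2·Area = [((-4)·(-7) − k·(-10)) + (k·0 − (-3)·(-7))] + 262
       = 10·k + 269 = 239
⇒ k = -3.

-3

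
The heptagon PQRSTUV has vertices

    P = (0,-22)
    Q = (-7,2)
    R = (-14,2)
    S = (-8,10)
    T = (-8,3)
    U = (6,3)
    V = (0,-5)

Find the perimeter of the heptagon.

|PQ| = √((-7)² + (24)²) = √625 = 25
|QR| = √((-7)² + (0)²) = √49 = 7
|RS| = √((6)² + (8)²) = √100 = 10
|ST| = √((0)² + (-7)²) = √49 = 7
|TU| = √((14)² + (0)²) = √196 = 14
|UV| = √((-6)² + (-8)²) = √100 = 10
|VP| = √((0)² + (-17)²) = √289 = 17
Perimeter = 25 + 7 + 10 + 7 + 14 + 10 + 17 = 90.

90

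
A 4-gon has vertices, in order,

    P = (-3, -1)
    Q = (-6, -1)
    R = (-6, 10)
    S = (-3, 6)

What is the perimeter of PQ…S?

26

|PQ| = √((-3)² + (0)²) = √9 = 3
|QR| = √((0)² + (11)²) = √121 = 11
|RS| = √((3)² + (-4)²) = √25 = 5
|SP| = √((0)² + (-7)²) = √49 = 7
Perimeter = 3 + 11 + 5 + 7 = 26.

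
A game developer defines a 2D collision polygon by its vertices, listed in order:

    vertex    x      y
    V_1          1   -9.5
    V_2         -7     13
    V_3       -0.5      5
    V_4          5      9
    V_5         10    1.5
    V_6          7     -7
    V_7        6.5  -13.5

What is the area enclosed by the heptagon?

185.875

Apply Gauss's area formula: 2A = Σ (x_i·y_{i+1} − x_{i+1}·y_i), indices taken mod 7.
V_1→V_2: (1)(13) − (-7)(-9.5) = -53.5
V_2→V_3: (-7)(5) − (-0.5)(13) = -28.5
V_3→V_4: (-0.5)(9) − (5)(5) = -29.5
V_4→V_5: (5)(1.5) − (10)(9) = -82.5
V_5→V_6: (10)(-7) − (7)(1.5) = -80.5
V_6→V_7: (7)(-13.5) − (6.5)(-7) = -49
V_7→V_1: (6.5)(-9.5) − (1)(-13.5) = -48.25
Σ = -371.75
Area = |Σ|/2 = 185.875.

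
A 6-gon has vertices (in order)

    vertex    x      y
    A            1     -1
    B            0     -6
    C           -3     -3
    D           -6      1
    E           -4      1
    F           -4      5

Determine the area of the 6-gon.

32

Apply the shoelace formula: 2A = Σ (x_i·y_{i+1} − x_{i+1}·y_i), indices taken mod 6.
Σ = (-6) + (-18) + (-21) + (-2) + (-16) + (-1) = -64
Area = |Σ|/2 = 32.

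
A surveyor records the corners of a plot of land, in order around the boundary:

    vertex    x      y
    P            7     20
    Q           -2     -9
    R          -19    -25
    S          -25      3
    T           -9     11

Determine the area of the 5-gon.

665.5

Apply the shoelace formula: 2A = Σ (x_i·y_{i+1} − x_{i+1}·y_i), indices taken mod 5.
Cross-terms: -23, -121, -682, -248, -257  ⇒  Σ = -1331
Area = |Σ|/2 = 665.5.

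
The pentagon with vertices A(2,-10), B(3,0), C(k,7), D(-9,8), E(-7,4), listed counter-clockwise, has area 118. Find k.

5

The doubled signed area Σ (x_i y_{i+1} − x_{i+1} y_i) is linear in k.
With k=0 it equals 196; the coefficient of k is 8 (from the two edges through C).
So 8·k + 196 = 2·118 = 236 ⇒ k = 5.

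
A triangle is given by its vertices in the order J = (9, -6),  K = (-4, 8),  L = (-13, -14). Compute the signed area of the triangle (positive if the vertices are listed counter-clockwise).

Apply Gauss's area formula: 2A = Σ (x_i·y_{i+1} − x_{i+1}·y_i), indices taken mod 3.
J→K: (9)(8) − (-4)(-6) = 48
K→L: (-4)(-14) − (-13)(8) = 160
L→J: (-13)(-6) − (9)(-14) = 204
Σ = 412
Signed area = Σ/2 = 206 (positive ⇒ counter-clockwise traversal).

206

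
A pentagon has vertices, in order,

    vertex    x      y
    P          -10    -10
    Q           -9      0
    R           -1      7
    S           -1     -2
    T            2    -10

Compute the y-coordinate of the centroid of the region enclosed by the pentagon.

-3.648

Apply the shoelace (surveyor's) formula. First the cross-terms c_i = x_i·y_{i+1} − x_{i+1}·y_i:
  -90, -63, 9, 14, -120  ⇒  2A = -250, A = -125.
Then Σ (y_i + y_{i+1})·c_i = 2736, so ȳ = 2736 / (6·(-125)) = -3.648.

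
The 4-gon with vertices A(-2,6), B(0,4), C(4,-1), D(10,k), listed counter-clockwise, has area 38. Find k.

5

Write out the shoelace sum; only the two edges meeting at D involve k:
2·Area = [(4·k − 10·(-1)) + (10·6 − (-2)·k)] + -24
       = 6·k + 46 = 76
⇒ k = 5.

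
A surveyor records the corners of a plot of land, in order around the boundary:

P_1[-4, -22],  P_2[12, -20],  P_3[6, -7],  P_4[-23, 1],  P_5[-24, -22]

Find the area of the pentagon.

Σ = (344) + (36) + (-155) + (530) + (440) = 1195
Area = |Σ|/2 = 597.5.

597.5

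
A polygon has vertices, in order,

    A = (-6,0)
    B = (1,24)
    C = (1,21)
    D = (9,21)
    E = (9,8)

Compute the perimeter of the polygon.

66

|AB| = √((7)² + (24)²) = √625 = 25
|BC| = √((0)² + (-3)²) = √9 = 3
|CD| = √((8)² + (0)²) = √64 = 8
|DE| = √((0)² + (-13)²) = √169 = 13
|EA| = √((-15)² + (-8)²) = √289 = 17
Perimeter = 25 + 3 + 8 + 13 + 17 = 66.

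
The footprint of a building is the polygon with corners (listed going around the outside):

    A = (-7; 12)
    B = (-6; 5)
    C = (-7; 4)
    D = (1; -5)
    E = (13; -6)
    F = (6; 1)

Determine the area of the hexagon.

Apply Gauss's area formula: 2A = Σ (x_i·y_{i+1} − x_{i+1}·y_i), indices taken mod 6.
A→B: (-7)(5) − (-6)(12) = 37
B→C: (-6)(4) − (-7)(5) = 11
C→D: (-7)(-5) − (1)(4) = 31
D→E: (1)(-6) − (13)(-5) = 59
E→F: (13)(1) − (6)(-6) = 49
F→A: (6)(12) − (-7)(1) = 79
Σ = 266
Area = |Σ|/2 = 133.

133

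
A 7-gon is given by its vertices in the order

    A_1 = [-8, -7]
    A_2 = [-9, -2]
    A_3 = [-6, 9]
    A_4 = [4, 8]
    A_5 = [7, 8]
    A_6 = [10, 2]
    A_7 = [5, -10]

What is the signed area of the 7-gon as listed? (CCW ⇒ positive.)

Apply the surveyor's formula: 2A = Σ (x_i·y_{i+1} − x_{i+1}·y_i), indices taken mod 7.
Cross-terms: -47, -93, -84, -24, -66, -110, -115  ⇒  Σ = -539
Signed area = Σ/2 = -269.5 (negative ⇒ clockwise traversal).

-269.5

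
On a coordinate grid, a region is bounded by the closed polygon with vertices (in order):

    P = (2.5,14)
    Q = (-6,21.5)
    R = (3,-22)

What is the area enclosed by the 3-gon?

151.125

Σ = (137.75) + (67.5) + (97) = 302.25
Area = |Σ|/2 = 151.125.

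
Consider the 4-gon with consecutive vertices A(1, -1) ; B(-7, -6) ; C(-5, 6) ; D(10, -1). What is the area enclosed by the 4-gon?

Apply the shoelace (surveyor's) formula: 2A = Σ (x_i·y_{i+1} − x_{i+1}·y_i), indices taken mod 4.
Cross-terms: -13, -72, -55, -9  ⇒  Σ = -149
Area = |Σ|/2 = 74.5.

74.5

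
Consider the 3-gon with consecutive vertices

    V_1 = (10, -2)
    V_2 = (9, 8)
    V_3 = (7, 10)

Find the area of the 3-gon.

9

Cross-terms: 98, 34, -114  ⇒  Σ = 18
Area = |Σ|/2 = 9.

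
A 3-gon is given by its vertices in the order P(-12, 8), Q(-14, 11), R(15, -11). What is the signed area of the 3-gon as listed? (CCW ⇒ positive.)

Apply the shoelace (surveyor's) formula: 2A = Σ (x_i·y_{i+1} − x_{i+1}·y_i), indices taken mod 3.
Σ = (-20) + (-11) + (-12) = -43
Signed area = Σ/2 = -21.5 (negative ⇒ clockwise traversal).

-21.5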